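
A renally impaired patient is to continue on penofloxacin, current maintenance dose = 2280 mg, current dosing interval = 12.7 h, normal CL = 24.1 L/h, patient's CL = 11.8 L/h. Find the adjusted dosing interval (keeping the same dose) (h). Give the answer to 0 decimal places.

26 h

To keep the same average steady-state level, dosing rate must scale with clearance.
CL ratio = 11.8 / 24.1 = 0.4896
New interval (same dose) = 12.7 / 0.4896 = 25.94 h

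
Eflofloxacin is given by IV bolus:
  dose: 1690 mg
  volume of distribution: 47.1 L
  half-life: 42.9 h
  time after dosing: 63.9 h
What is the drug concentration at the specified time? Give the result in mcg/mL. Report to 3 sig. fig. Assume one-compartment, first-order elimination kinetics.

C₀ = Dose / Vd = 1690 / 47.1 = 35.88 mg/L
k = ln2 / t½ = 0.693147 / 42.9 = 0.01616 h⁻¹
C = C₀ · e^(−k·t) = 35.88 × e^(−0.01616 × 63.9)
  = 35.88 × 0.3561 = 12.78 mg/L
(12.78 mg/L = 12.78 mcg/mL)

12.8 mcg/mL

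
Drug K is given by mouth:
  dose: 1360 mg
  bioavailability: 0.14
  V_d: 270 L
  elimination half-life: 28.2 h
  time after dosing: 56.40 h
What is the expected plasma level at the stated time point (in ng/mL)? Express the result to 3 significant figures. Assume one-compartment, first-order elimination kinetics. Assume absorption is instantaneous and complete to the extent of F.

Amount reaching circulation = F × Dose = 0.14 × 1360 = 190.4 mg
C₀ = F·Dose / Vd = 190.4 / 270 = 0.7052 mg/L
k = ln2 / t½ = 0.693147 / 28.2 = 0.02458 h⁻¹
t / t½ = 56.40 / 28.2 = 2 half-lives
C = C₀ × (1/2)^2 = 0.7052 × 0.2500 = 0.1763 mg/L
Convert: 0.1763 mg/L × 1000 = 176.3 ng/mL

176 ng/mL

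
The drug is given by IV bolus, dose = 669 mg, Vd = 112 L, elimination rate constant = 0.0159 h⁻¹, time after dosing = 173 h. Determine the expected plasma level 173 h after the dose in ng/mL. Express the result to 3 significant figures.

C₀ = Dose / Vd = 669.0 / 112 = 5.973 mg/L
C = C₀ · e^(−k·t) = 5.973 × e^(−0.01590 × 173)
  = 5.973 × 0.06388 = 0.3816 mg/L
Convert: 0.3816 mg/L × 1000 = 381.6 ng/mL

382 ng/mL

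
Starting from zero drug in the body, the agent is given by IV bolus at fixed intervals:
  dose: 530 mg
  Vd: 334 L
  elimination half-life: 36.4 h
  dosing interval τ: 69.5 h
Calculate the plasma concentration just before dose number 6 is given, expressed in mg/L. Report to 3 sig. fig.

0.575 mg/L

C₀ per dose = Dose / Vd = 530 / 334 = 1.587 mg/L
k = ln2 / t½ = 0.693147 / 36.4 = 0.01904 h⁻¹
Fraction remaining after one interval: r = e^(−kτ) = e^(−0.01904 × 69.5) = 0.2663
Before dose 6, 5 doses have been given (aged 1τ, 2τ, 3τ, 4τ, 5τ).
C_trough = C₀ × (r + r² + … + r^5) = C₀ × r(1−r^5)/(1−r)
        = 1.587 × 0.2663 × (1 − 0.001339) / (1 − 0.2663) = 0.5752 mg/L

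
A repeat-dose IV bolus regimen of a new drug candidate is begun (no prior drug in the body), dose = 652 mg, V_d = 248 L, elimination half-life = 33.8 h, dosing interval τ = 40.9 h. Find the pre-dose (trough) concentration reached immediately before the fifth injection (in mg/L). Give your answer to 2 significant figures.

1.9 mg/L

C₀ per dose = Dose / Vd = 652 / 248 = 2.629 mg/L
k = ln2 / t½ = 0.693147 / 33.8 = 0.02051 h⁻¹
Fraction remaining after one interval: r = e^(−kτ) = e^(−0.02051 × 40.9) = 0.4322
Before dose 5, 4 doses have been given (aged 1τ, 2τ, 3τ, 4τ).
C_trough = C₀ × (r + r² + … + r^4) = C₀ × r(1−r^4)/(1−r)
        = 2.629 × 0.4322 × (1 − 0.03489) / (1 − 0.4322) = 1.931 mg/L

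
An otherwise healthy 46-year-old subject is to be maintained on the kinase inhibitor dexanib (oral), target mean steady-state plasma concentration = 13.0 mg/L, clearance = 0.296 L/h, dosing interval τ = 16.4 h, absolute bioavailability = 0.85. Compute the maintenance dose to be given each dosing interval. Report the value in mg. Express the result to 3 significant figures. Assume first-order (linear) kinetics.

74.2 mg

At steady state, F × (Dose/τ) = Css × CL.
Dose = Css × CL × τ / F = 13.0 × 0.2960 × 16.4 / 0.85 = 74.24 mg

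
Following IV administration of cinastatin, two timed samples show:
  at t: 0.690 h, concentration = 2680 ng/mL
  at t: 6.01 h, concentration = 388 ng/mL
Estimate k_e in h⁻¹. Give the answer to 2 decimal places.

k = ln(C₁/C₂) / (t₂ − t₁) = ln(2680/388) / (6.01 − 0.690)
  = 1.933 / 5.320 = 0.3633 h⁻¹

0.36 h⁻¹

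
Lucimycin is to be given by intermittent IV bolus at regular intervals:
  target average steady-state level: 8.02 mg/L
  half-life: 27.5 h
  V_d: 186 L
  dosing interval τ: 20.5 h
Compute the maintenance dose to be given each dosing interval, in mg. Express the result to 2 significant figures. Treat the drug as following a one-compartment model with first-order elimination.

k = ln2 / t½ = 0.693147 / 27.5 = 0.02521 h⁻¹
CL = k × Vd = 0.02521 × 186 = 4.689 L/h
At steady state, Dose/τ = Css × CL.
Dose = Css × CL × τ = 8.02 × 4.689 × 20.5 = 770.9 mg

770 mg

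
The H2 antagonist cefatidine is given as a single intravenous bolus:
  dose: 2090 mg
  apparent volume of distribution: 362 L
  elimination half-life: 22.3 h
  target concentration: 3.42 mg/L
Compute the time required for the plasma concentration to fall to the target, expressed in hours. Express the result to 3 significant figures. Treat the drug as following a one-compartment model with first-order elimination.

C₀ = Dose / Vd = 2090 / 362 = 5.773 mg/L
k = ln2 / t½ = 0.693147 / 22.3 = 0.03108 h⁻¹
t = ln(C₀ / C) / k = ln(5.773 / 3.42) / 0.03108
  = ln(1.688) / 0.03108 = 0.5235 / 0.03108 = 16.84 h

16.8 h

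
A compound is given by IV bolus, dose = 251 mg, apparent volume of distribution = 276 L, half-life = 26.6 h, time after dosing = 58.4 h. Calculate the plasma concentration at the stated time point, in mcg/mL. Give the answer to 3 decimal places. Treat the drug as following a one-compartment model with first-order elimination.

C₀ = Dose / Vd = 251.0 / 276 = 0.9094 mg/L
k = ln2 / t½ = 0.693147 / 26.6 = 0.02606 h⁻¹
C = C₀ · e^(−k·t) = 0.9094 × e^(−0.02606 × 58.4)
  = 0.9094 × 0.2183 = 0.1985 mg/L
(0.1985 mg/L = 0.1985 mcg/mL)

0.199 mcg/mL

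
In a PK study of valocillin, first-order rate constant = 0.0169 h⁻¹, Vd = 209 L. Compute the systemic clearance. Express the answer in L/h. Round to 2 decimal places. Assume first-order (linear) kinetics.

3.53 L/h

CL = k × Vd = 0.0169 × 209 = 3.532 L/h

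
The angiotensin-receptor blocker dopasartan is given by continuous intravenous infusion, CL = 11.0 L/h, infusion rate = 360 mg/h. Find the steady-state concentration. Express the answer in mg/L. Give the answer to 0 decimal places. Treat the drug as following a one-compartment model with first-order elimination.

33 mg/L

At steady state Css = R₀ / CL = 360 / 11.00 = 32.73 mg/L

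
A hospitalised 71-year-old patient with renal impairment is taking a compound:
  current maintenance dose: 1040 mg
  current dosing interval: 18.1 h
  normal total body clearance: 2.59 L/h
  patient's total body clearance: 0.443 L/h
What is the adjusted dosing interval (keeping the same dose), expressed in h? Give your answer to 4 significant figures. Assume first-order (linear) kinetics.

105.8 h

To keep the same average steady-state level, dosing rate must scale with clearance.
CL ratio = 0.443 / 2.59 = 0.1710
New interval (same dose) = 18.1 / 0.1710 = 105.8 h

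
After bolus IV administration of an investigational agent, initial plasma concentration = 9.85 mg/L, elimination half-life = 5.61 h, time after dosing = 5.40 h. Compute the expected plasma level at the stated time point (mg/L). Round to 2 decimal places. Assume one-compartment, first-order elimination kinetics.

k = ln2 / t½ = 0.693147 / 5.61 = 0.1236 h⁻¹
C = C₀ · e^(−k·t) = 9.850 × e^(−0.1236 × 5.40)
  = 9.850 × 0.5130 = 5.053 mg/L

5.05 mg/L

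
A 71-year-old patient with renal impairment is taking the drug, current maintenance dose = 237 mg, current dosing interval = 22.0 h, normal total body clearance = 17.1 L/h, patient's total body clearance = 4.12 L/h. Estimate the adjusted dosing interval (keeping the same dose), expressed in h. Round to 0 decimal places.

91 h

To keep the same average steady-state level, dosing rate must scale with clearance.
CL ratio = 4.12 / 17.1 = 0.2409
New interval (same dose) = 22.0 / 0.2409 = 91.32 h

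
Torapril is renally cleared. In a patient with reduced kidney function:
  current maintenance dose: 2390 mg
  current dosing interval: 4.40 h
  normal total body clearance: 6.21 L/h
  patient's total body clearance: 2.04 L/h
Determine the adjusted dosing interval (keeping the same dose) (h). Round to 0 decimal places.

To keep the same average steady-state level, dosing rate must scale with clearance.
CL ratio = 2.04 / 6.21 = 0.3285
New interval (same dose) = 4.40 / 0.3285 = 13.39 h

13 h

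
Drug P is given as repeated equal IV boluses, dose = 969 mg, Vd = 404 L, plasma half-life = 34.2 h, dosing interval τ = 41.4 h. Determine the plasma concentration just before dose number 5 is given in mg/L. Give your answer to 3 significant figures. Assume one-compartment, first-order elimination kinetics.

C₀ per dose = Dose / Vd = 969 / 404 = 2.399 mg/L
k = ln2 / t½ = 0.693147 / 34.2 = 0.02027 h⁻¹
Fraction remaining after one interval: r = e^(−kτ) = e^(−0.02027 × 41.4) = 0.4321
Before dose 5, 4 doses have been given (aged 1τ, 2τ, 3τ, 4τ).
C_trough = C₀ × (r + r² + … + r^4) = C₀ × r(1−r^4)/(1−r)
        = 2.399 × 0.4321 × (1 − 0.03486) / (1 − 0.4321) = 1.762 mg/L

1.76 mg/L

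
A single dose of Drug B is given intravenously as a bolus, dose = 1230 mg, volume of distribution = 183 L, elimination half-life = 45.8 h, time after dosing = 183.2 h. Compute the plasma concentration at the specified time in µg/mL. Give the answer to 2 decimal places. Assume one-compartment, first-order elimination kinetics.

0.42 µg/mL

C₀ = Dose / Vd = 1230 / 183 = 6.721 mg/L
k = ln2 / t½ = 0.693147 / 45.8 = 0.01513 h⁻¹
t / t½ = 183.2 / 45.8 = 4 half-lives
C = C₀ × (1/2)^4 = 6.721 × 0.06250 = 0.4201 mg/L
(0.4201 mg/L = 0.4201 µg/mL)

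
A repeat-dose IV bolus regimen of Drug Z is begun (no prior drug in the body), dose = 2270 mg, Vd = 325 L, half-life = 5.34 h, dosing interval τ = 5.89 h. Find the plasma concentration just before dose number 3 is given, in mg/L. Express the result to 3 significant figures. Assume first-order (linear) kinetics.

C₀ per dose = Dose / Vd = 2270 / 325 = 6.985 mg/L
k = ln2 / t½ = 0.693147 / 5.34 = 0.1298 h⁻¹
Fraction remaining after one interval: r = e^(−kτ) = e^(−0.1298 × 5.89) = 0.4656
Before dose 3, 2 doses have been given (aged 1τ, 2τ).
C_trough = C₀ × (r + r²) = 6.985 × (0.4656 + 0.2168) = 4.767 mg/L

4.77 mg/L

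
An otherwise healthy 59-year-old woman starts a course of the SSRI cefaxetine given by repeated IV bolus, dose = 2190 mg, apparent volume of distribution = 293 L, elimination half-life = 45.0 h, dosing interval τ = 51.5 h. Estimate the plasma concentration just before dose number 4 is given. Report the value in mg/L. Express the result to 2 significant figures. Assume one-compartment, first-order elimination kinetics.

C₀ per dose = Dose / Vd = 2190 / 293 = 7.474 mg/L
k = ln2 / t½ = 0.693147 / 45.0 = 0.01540 h⁻¹
Fraction remaining after one interval: r = e^(−kτ) = e^(−0.01540 × 51.5) = 0.4524
Before dose 4, 3 doses have been given (aged 1τ, 2τ, 3τ).
C_trough = C₀ × (r + r² + … + r^3) = C₀ × r(1−r^3)/(1−r)
        = 7.474 × 0.4524 × (1 − 0.09259) / (1 − 0.4524) = 5.603 mg/L

5.6 mg/L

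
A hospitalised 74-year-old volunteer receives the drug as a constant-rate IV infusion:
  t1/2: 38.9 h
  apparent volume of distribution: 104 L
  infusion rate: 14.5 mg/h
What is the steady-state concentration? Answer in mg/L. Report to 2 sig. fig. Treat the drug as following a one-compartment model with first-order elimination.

k = ln2 / t½ = 0.693147 / 38.9 = 0.01782 h⁻¹
CL = k × Vd = 0.01782 × 104 = 1.853 L/h
At steady state Css = R₀ / CL = 14.5 / 1.853 = 7.825 mg/L

7.8 mg/L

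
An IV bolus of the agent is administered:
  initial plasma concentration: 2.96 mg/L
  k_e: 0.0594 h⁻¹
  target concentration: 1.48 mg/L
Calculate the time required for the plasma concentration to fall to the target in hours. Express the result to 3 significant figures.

t = ln(C₀ / C) / k = ln(2.960 / 1.48) / 0.05940
  = ln(2.000) / 0.05940 = 0.6931 / 0.05940 = 11.67 h

11.7 h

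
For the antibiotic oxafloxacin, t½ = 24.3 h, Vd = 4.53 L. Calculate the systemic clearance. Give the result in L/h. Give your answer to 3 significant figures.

k = ln2 / t½ = 0.693147 / 24.3 = 0.02852 h⁻¹
CL = k × Vd = 0.02852 × 4.53 = 0.1292 L/h

0.129 L/h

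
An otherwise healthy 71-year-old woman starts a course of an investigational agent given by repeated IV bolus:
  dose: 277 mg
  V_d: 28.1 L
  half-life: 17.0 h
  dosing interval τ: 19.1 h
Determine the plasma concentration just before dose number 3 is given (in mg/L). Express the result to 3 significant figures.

6.60 mg/L

C₀ per dose = Dose / Vd = 277 / 28.1 = 9.858 mg/L
k = ln2 / t½ = 0.693147 / 17.0 = 0.04077 h⁻¹
Fraction remaining after one interval: r = e^(−kτ) = e^(−0.04077 × 19.1) = 0.4590
Before dose 3, 2 doses have been given (aged 1τ, 2τ).
C_trough = C₀ × (r + r²) = 9.858 × (0.4590 + 0.2107) = 6.602 mg/L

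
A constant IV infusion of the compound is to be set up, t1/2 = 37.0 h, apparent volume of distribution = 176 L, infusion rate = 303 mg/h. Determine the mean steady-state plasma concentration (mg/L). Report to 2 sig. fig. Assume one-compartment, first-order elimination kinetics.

92 mg/L

k = ln2 / t½ = 0.693147 / 37.0 = 0.01873 h⁻¹
CL = k × Vd = 0.01873 × 176 = 3.296 L/h
At steady state Css = R₀ / CL = 303 / 3.296 = 91.93 mg/L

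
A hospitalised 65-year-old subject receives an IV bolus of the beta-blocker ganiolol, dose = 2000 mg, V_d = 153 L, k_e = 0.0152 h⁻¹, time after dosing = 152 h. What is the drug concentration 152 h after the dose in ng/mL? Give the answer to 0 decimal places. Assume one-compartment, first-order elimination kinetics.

1297 ng/mL

C₀ = Dose / Vd = 2000 / 153 = 13.07 mg/L
C = C₀ · e^(−k·t) = 13.07 × e^(−0.01520 × 152)
  = 13.07 × 0.09922 = 1.297 mg/L
Convert: 1.297 mg/L × 1000 = 1297 ng/mL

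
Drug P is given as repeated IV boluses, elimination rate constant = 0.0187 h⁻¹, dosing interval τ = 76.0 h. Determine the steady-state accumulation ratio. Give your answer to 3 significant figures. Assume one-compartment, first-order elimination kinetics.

e^(−kτ) = e^(−0.01870 × 76.0) = 0.2414
Accumulation ratio R = 1 / (1 − e^(−kτ)) = 1 / (1 − 0.2414) = 1.318

1.32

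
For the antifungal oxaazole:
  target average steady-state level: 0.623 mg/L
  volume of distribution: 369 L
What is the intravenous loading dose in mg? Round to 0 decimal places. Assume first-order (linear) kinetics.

LD = Css × Vd = 0.623 × 369 = 229.9 mg

230 mg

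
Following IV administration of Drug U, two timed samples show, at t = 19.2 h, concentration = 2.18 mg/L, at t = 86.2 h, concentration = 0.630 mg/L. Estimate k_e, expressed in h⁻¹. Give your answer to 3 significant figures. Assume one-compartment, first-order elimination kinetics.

0.0185 h⁻¹

k = ln(C₁/C₂) / (t₂ − t₁) = ln(2.18/0.630) / (86.2 − 19.2)
  = 1.241 / 67.00 = 0.01852 h⁻¹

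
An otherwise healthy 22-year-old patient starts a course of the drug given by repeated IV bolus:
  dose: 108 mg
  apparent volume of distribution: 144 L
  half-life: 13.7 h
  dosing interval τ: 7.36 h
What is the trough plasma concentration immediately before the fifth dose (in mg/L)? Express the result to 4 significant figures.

1.287 mg/L

C₀ per dose = Dose / Vd = 108 / 144 = 0.7500 mg/L
k = ln2 / t½ = 0.693147 / 13.7 = 0.05059 h⁻¹
Fraction remaining after one interval: r = e^(−kτ) = e^(−0.05059 × 7.36) = 0.6891
Before dose 5, 4 doses have been given (aged 1τ, 2τ, 3τ, 4τ).
C_trough = C₀ × (r + r² + … + r^4) = C₀ × r(1−r^4)/(1−r)
        = 0.7500 × 0.6891 × (1 − 0.2255) / (1 − 0.6891) = 1.287 mg/L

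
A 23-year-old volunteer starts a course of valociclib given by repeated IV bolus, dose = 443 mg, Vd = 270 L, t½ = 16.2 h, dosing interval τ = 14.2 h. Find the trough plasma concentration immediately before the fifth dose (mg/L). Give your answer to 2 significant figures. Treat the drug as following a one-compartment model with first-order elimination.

C₀ per dose = Dose / Vd = 443 / 270 = 1.641 mg/L
k = ln2 / t½ = 0.693147 / 16.2 = 0.04279 h⁻¹
Fraction remaining after one interval: r = e^(−kτ) = e^(−0.04279 × 14.2) = 0.5446
Before dose 5, 4 doses have been given (aged 1τ, 2τ, 3τ, 4τ).
C_trough = C₀ × (r + r² + … + r^4) = C₀ × r(1−r^4)/(1−r)
        = 1.641 × 0.5446 × (1 − 0.08797) / (1 − 0.5446) = 1.790 mg/L

1.8 mg/L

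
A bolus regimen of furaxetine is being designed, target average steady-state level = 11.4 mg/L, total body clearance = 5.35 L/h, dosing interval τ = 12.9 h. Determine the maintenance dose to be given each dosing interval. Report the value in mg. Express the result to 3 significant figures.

At steady state, Dose/τ = Css × CL.
Dose = Css × CL × τ = 11.4 × 5.350 × 12.9 = 786.8 mg

787 mg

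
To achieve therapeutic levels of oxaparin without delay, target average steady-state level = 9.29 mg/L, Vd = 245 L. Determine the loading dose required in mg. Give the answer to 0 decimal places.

LD = Css × Vd = 9.29 × 245 = 2276 mg

2276 mg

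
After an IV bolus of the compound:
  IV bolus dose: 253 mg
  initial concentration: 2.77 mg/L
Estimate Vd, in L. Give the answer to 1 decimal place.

Vd = Dose / C₀ = 253.0 / 2.77 = 91.34 L

91.3 L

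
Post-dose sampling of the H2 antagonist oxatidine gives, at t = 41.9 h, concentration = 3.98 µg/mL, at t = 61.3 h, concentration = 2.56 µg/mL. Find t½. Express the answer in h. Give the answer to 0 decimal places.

30 h

k = ln(C₁/C₂) / (t₂ − t₁) = ln(3.98/2.56) / (61.3 − 41.9)
  = 0.4413 / 19.40 = 0.02275 h⁻¹
t½ = ln2 / k = 0.693147 / 0.02275 = 30.47 h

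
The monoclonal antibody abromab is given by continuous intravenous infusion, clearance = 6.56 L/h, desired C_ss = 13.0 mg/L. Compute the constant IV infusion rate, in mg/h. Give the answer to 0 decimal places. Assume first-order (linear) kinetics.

At steady state, infusion rate R₀ = Css × CL = 13.0 × 6.560 = 85.28 mg/h

85 mg/h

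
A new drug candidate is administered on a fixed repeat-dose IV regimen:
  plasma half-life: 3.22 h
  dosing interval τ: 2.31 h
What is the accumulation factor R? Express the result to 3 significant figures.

k = ln2 / t½ = 0.693147 / 3.22 = 0.2153 h⁻¹
e^(−kτ) = e^(−0.2153 × 2.31) = 0.6081
Accumulation ratio R = 1 / (1 − e^(−kτ)) = 1 / (1 − 0.6081) = 2.552

2.55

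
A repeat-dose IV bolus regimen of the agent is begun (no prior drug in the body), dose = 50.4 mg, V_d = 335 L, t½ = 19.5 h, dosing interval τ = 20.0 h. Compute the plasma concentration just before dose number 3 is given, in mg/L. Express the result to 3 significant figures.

0.110 mg/L

C₀ per dose = Dose / Vd = 50.4 / 335 = 0.1504 mg/L
k = ln2 / t½ = 0.693147 / 19.5 = 0.03555 h⁻¹
Fraction remaining after one interval: r = e^(−kτ) = e^(−0.03555 × 20.0) = 0.4912
Before dose 3, 2 doses have been given (aged 1τ, 2τ).
C_trough = C₀ × (r + r²) = 0.1504 × (0.4912 + 0.2413) = 0.1102 mg/L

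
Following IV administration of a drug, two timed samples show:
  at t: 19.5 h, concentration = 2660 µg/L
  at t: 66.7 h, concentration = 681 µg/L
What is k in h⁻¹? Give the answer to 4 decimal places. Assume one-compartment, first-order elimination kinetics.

k = ln(C₁/C₂) / (t₂ − t₁) = ln(2660/681) / (66.7 − 19.5)
  = 1.363 / 47.20 = 0.02888 h⁻¹

0.0289 h⁻¹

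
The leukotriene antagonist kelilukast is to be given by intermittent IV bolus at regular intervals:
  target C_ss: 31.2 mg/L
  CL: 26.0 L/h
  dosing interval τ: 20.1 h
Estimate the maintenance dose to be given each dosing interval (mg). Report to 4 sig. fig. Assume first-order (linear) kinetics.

16310 mg

At steady state, Dose/τ = Css × CL.
Dose = Css × CL × τ = 31.2 × 26.00 × 20.1 = 16310 mg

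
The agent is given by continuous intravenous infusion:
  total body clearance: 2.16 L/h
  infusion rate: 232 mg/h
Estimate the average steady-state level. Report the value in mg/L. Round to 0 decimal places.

At steady state Css = R₀ / CL = 232 / 2.160 = 107.4 mg/L

107 mg/L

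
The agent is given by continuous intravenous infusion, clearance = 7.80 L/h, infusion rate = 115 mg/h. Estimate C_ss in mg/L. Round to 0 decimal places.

15 mg/L

At steady state Css = R₀ / CL = 115 / 7.800 = 14.74 mg/L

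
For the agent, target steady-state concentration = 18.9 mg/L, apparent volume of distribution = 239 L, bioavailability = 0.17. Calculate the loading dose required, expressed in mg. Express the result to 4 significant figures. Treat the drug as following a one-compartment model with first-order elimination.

26570 mg

LD = Css × Vd / F = 18.9 × 239 / 0.17 = 26570 mg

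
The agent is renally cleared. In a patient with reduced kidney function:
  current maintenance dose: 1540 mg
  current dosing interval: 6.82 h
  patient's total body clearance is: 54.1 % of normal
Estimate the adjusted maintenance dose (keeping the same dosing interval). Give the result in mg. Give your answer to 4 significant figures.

833.1 mg

To keep the same average steady-state level, dosing rate must scale with clearance.
CL ratio = 54.1 / 100 = 0.5410
New dose (same interval) = 1540 × 0.5410 = 833.1 mg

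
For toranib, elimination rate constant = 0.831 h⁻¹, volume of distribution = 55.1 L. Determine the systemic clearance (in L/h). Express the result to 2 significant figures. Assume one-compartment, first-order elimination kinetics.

46 L/h

CL = k × Vd = 0.831 × 55.1 = 45.79 L/h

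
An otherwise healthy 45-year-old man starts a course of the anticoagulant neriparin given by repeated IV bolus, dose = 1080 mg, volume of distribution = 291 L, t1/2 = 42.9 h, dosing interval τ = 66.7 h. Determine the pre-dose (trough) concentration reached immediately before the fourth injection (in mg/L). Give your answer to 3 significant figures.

1.84 mg/L

C₀ per dose = Dose / Vd = 1080 / 291 = 3.711 mg/L
k = ln2 / t½ = 0.693147 / 42.9 = 0.01616 h⁻¹
Fraction remaining after one interval: r = e^(−kτ) = e^(−0.01616 × 66.7) = 0.3403
Before dose 4, 3 doses have been given (aged 1τ, 2τ, 3τ).
C_trough = C₀ × (r + r² + … + r^3) = C₀ × r(1−r^3)/(1−r)
        = 3.711 × 0.3403 × (1 − 0.03941) / (1 − 0.3403) = 1.839 mg/L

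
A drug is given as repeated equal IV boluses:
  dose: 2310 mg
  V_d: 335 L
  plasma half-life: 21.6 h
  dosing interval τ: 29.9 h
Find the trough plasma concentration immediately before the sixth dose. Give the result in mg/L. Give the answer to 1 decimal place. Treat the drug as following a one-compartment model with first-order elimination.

4.2 mg/L

C₀ per dose = Dose / Vd = 2310 / 335 = 6.896 mg/L
k = ln2 / t½ = 0.693147 / 21.6 = 0.03209 h⁻¹
Fraction remaining after one interval: r = e^(−kτ) = e^(−0.03209 × 29.9) = 0.3831
Before dose 6, 5 doses have been given (aged 1τ, 2τ, 3τ, 4τ, 5τ).
C_trough = C₀ × (r + r² + … + r^5) = C₀ × r(1−r^5)/(1−r)
        = 6.896 × 0.3831 × (1 − 0.008252) / (1 − 0.3831) = 4.247 mg/L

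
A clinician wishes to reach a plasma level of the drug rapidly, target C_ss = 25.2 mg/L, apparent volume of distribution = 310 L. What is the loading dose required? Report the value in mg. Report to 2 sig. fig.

7800 mg

LD = Css × Vd = 25.2 × 310 = 7812 mg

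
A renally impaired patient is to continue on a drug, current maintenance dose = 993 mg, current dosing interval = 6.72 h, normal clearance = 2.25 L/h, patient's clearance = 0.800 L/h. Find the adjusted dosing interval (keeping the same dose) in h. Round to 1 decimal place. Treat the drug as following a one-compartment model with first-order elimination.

18.9 h

To keep the same average steady-state level, dosing rate must scale with clearance.
CL ratio = 0.800 / 2.25 = 0.3556
New interval (same dose) = 6.72 / 0.3556 = 18.90 h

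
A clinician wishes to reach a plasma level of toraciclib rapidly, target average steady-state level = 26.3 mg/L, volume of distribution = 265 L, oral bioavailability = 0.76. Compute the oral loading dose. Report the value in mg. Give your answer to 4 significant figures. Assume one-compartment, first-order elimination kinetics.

9170 mg

LD = Css × Vd / F = 26.3 × 265 / 0.76 = 9170 mg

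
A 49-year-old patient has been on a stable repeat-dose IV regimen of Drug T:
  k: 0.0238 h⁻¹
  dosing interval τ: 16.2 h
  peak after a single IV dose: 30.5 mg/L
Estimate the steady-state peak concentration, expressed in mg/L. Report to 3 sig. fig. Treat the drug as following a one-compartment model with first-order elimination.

95.3 mg/L

e^(−kτ) = e^(−0.02380 × 16.2) = 0.6801
Accumulation ratio R = 1 / (1 − e^(−kτ)) = 1 / (1 − 0.6801) = 3.126
Steady-state peak = C₀ × R = 30.5 × 3.126 = 95.34 mg/L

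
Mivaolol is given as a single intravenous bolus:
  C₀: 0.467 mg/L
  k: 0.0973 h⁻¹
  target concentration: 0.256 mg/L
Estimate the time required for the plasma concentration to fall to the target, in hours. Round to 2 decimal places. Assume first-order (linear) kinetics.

6.18 h

t = ln(C₀ / C) / k = ln(0.4670 / 0.256) / 0.09730
  = ln(1.824) / 0.09730 = 0.6010 / 0.09730 = 6.177 h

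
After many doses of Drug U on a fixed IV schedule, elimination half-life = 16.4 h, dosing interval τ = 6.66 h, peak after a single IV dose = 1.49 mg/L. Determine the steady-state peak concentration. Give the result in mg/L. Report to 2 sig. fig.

6.1 mg/L

k = ln2 / t½ = 0.693147 / 16.4 = 0.04227 h⁻¹
e^(−kτ) = e^(−0.04227 × 6.66) = 0.7546
Accumulation ratio R = 1 / (1 − e^(−kτ)) = 1 / (1 − 0.7546) = 4.075
Steady-state peak = C₀ × R = 1.49 × 4.075 = 6.072 mg/L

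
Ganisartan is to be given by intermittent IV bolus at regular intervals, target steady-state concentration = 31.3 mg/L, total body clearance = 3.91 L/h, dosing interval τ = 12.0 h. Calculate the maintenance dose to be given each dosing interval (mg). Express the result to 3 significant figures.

At steady state, Dose/τ = Css × CL.
Dose = Css × CL × τ = 31.3 × 3.910 × 12.0 = 1469 mg

1470 mg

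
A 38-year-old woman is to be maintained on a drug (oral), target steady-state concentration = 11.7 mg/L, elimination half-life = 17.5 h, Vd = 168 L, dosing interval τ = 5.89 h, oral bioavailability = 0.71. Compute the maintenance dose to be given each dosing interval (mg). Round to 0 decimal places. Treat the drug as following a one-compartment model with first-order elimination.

646 mg

k = ln2 / t½ = 0.693147 / 17.5 = 0.03961 h⁻¹
CL = k × Vd = 0.03961 × 168 = 6.654 L/h
At steady state, F × (Dose/τ) = Css × CL.
Dose = Css × CL × τ / F = 11.7 × 6.654 × 5.89 / 0.71 = 645.8 mg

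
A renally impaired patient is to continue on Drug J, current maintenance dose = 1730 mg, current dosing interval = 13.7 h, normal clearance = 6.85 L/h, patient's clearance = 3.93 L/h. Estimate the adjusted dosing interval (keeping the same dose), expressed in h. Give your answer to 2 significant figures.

24 h

To keep the same average steady-state level, dosing rate must scale with clearance.
CL ratio = 3.93 / 6.85 = 0.5737
New interval (same dose) = 13.7 / 0.5737 = 23.88 h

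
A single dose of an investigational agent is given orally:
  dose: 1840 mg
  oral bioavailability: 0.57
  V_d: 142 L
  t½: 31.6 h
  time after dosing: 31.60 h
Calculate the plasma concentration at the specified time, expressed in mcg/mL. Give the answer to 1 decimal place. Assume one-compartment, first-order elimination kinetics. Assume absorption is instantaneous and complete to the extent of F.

Amount reaching circulation = F × Dose = 0.57 × 1840 = 1049 mg
C₀ = F·Dose / Vd = 1049 / 142 = 7.387 mg/L
k = ln2 / t½ = 0.693147 / 31.6 = 0.02194 h⁻¹
t / t½ = 31.60 / 31.6 = 1 half-lives
C = C₀ × (1/2)^1 = 7.387 × 0.5000 = 3.694 mg/L
(3.694 mg/L = 3.694 mcg/mL)

3.7 mcg/mL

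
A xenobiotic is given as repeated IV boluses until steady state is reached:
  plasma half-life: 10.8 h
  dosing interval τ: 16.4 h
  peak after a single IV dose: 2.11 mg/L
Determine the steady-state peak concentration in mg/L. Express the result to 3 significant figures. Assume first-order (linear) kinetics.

k = ln2 / t½ = 0.693147 / 10.8 = 0.06418 h⁻¹
e^(−kτ) = e^(−0.06418 × 16.4) = 0.3490
Accumulation ratio R = 1 / (1 − e^(−kτ)) = 1 / (1 − 0.3490) = 1.536
Steady-state peak = C₀ × R = 2.11 × 1.536 = 3.241 mg/L

3.24 mg/L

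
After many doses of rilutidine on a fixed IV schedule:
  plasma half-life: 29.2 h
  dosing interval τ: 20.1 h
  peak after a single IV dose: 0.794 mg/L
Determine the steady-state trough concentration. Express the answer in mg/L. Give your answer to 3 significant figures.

1.30 mg/L

k = ln2 / t½ = 0.693147 / 29.2 = 0.02374 h⁻¹
e^(−kτ) = e^(−0.02374 × 20.1) = 0.6205
Accumulation ratio R = 1 / (1 − e^(−kτ)) = 1 / (1 − 0.6205) = 2.635
Steady-state trough = C₀ × R × e^(−kτ) = 0.794 × 2.635 × 0.6205 = 1.298 mg/L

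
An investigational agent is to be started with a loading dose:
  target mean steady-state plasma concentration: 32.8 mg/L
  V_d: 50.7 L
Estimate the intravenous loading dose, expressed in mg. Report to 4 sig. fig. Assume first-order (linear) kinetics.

1663 mg

LD = Css × Vd = 32.8 × 50.7 = 1663 mg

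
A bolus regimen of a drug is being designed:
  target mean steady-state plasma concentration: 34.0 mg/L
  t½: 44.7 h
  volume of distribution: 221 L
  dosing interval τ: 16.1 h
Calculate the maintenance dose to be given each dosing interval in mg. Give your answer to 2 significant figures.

1900 mg

k = ln2 / t½ = 0.693147 / 44.7 = 0.01551 h⁻¹
CL = k × Vd = 0.01551 × 221 = 3.428 L/h
At steady state, Dose/τ = Css × CL.
Dose = Css × CL × τ = 34.0 × 3.428 × 16.1 = 1876 mg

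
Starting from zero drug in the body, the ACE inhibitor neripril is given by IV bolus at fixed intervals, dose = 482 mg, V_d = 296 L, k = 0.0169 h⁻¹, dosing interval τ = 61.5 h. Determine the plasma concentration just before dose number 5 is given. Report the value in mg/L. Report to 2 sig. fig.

0.88 mg/L

C₀ per dose = Dose / Vd = 482 / 296 = 1.628 mg/L
Fraction remaining after one interval: r = e^(−kτ) = e^(−0.01690 × 61.5) = 0.3537
Before dose 5, 4 doses have been given (aged 1τ, 2τ, 3τ, 4τ).
C_trough = C₀ × (r + r² + … + r^4) = C₀ × r(1−r^4)/(1−r)
        = 1.628 × 0.3537 × (1 − 0.01565) / (1 − 0.3537) = 0.8770 mg/L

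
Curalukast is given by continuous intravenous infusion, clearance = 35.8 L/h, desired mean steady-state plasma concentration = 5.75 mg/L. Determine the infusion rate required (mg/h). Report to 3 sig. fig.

206 mg/h

At steady state, infusion rate R₀ = Css × CL = 5.75 × 35.80 = 205.9 mg/h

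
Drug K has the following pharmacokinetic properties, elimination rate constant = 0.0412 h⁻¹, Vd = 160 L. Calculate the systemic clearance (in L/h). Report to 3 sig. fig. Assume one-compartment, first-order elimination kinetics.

6.59 L/h

CL = k × Vd = 0.0412 × 160 = 6.592 L/h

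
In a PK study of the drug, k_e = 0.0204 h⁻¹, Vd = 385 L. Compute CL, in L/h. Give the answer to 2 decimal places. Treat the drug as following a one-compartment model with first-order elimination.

7.85 L/h

CL = k × Vd = 0.0204 × 385 = 7.854 L/h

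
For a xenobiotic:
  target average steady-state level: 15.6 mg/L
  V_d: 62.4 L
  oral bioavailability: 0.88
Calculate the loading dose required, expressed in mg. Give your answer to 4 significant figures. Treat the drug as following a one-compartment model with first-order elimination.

LD = Css × Vd / F = 15.6 × 62.4 / 0.88 = 1106 mg

1106 mg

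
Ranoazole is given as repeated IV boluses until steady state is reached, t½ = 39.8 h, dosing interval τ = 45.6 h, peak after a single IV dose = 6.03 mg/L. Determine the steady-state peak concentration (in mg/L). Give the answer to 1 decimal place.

11.0 mg/L

k = ln2 / t½ = 0.693147 / 39.8 = 0.01742 h⁻¹
e^(−kτ) = e^(−0.01742 × 45.6) = 0.4519
Accumulation ratio R = 1 / (1 − e^(−kτ)) = 1 / (1 − 0.4519) = 1.824
Steady-state peak = C₀ × R = 6.03 × 1.824 = 11.00 mg/L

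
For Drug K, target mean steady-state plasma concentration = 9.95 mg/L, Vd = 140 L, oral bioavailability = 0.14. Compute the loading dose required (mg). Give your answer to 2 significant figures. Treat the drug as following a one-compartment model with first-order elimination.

LD = Css × Vd / F = 9.95 × 140 / 0.14 = 9950 mg

10000 mg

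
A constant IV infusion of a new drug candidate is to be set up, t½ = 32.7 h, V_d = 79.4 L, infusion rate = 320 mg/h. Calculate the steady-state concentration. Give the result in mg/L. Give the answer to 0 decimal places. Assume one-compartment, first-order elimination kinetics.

190 mg/L

k = ln2 / t½ = 0.693147 / 32.7 = 0.02120 h⁻¹
CL = k × Vd = 0.02120 × 79.4 = 1.683 L/h
At steady state Css = R₀ / CL = 320 / 1.683 = 190.1 mg/L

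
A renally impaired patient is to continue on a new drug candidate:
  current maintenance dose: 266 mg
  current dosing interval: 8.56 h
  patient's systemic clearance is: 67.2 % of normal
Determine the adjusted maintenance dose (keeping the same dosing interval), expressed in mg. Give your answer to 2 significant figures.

180 mg

To keep the same average steady-state level, dosing rate must scale with clearance.
CL ratio = 67.2 / 100 = 0.6720
New dose (same interval) = 266 × 0.6720 = 178.8 mg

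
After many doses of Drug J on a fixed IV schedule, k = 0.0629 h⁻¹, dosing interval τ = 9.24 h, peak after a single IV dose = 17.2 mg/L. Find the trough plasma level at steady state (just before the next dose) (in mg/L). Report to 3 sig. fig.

21.8 mg/L

e^(−kτ) = e^(−0.06290 × 9.24) = 0.5592
Accumulation ratio R = 1 / (1 − e^(−kτ)) = 1 / (1 − 0.5592) = 2.269
Steady-state trough = C₀ × R × e^(−kτ) = 17.2 × 2.269 × 0.5592 = 21.82 mg/L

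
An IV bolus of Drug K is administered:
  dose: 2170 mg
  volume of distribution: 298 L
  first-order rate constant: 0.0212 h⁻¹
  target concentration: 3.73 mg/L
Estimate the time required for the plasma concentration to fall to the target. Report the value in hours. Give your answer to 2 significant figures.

32 h

C₀ = Dose / Vd = 2170 / 298 = 7.282 mg/L
t = ln(C₀ / C) / k = ln(7.282 / 3.73) / 0.02120
  = ln(1.952) / 0.02120 = 0.6689 / 0.02120 = 31.55 h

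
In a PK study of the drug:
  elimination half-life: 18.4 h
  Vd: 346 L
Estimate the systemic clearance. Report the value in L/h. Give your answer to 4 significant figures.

13.03 L/h

k = ln2 / t½ = 0.693147 / 18.4 = 0.03767 h⁻¹
CL = k × Vd = 0.03767 × 346 = 13.03 L/h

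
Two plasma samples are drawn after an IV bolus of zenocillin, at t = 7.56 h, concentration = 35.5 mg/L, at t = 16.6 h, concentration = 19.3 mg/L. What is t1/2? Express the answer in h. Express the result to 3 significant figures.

10.3 h

k = ln(C₁/C₂) / (t₂ − t₁) = ln(35.5/19.3) / (16.6 − 7.56)
  = 0.6094 / 9.040 = 0.06741 h⁻¹
t½ = ln2 / k = 0.693147 / 0.06741 = 10.28 h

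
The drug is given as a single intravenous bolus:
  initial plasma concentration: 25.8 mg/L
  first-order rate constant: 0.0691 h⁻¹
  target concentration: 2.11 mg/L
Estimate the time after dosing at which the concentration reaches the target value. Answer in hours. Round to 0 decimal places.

t = ln(C₀ / C) / k = ln(25.80 / 2.11) / 0.06910
  = ln(12.23) / 0.06910 = 2.504 / 0.06910 = 36.24 h

36 h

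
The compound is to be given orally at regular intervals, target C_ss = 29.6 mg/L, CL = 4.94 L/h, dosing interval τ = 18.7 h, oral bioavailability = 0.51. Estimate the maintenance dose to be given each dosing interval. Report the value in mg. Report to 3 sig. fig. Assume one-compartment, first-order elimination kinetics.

At steady state, F × (Dose/τ) = Css × CL.
Dose = Css × CL × τ / F = 29.6 × 4.940 × 18.7 / 0.51 = 5362 mg

5360 mg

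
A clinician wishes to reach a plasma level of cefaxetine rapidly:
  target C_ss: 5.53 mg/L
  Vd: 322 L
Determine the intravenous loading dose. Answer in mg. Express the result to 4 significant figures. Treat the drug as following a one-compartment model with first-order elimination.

LD = Css × Vd = 5.53 × 322 = 1781 mg

1781 mg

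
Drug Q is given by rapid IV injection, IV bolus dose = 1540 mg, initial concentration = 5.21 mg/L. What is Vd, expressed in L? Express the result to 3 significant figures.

Vd = Dose / C₀ = 1540 / 5.21 = 295.6 L

296 L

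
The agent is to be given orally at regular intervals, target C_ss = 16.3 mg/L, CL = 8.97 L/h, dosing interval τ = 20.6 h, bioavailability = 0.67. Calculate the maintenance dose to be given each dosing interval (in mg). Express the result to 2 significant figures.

4500 mg

At steady state, F × (Dose/τ) = Css × CL.
Dose = Css × CL × τ / F = 16.3 × 8.970 × 20.6 / 0.67 = 4495 mg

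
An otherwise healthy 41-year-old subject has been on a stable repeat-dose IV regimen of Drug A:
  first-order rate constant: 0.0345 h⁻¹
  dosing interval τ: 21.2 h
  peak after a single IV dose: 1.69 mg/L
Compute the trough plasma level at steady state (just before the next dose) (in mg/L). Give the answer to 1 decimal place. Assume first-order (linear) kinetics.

e^(−kτ) = e^(−0.03450 × 21.2) = 0.4812
Accumulation ratio R = 1 / (1 − e^(−kτ)) = 1 / (1 − 0.4812) = 1.928
Steady-state trough = C₀ × R × e^(−kτ) = 1.69 × 1.928 × 0.4812 = 1.568 mg/L

1.6 mg/L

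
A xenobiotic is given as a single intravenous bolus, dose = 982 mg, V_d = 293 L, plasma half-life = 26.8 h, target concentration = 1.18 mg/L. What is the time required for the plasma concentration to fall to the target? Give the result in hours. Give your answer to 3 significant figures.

40.4 h

C₀ = Dose / Vd = 982.0 / 293 = 3.352 mg/L
k = ln2 / t½ = 0.693147 / 26.8 = 0.02586 h⁻¹
t = ln(C₀ / C) / k = ln(3.352 / 1.18) / 0.02586
  = ln(2.841) / 0.02586 = 1.044 / 0.02586 = 40.37 h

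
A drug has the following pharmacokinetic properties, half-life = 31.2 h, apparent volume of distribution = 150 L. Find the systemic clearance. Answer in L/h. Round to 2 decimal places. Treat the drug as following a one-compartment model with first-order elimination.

k = ln2 / t½ = 0.693147 / 31.2 = 0.02222 h⁻¹
CL = k × Vd = 0.02222 × 150 = 3.333 L/h

3.33 L/h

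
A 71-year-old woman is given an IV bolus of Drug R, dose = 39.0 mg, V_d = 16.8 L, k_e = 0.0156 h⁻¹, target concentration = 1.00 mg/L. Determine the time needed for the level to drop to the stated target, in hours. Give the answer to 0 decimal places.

54 h

C₀ = Dose / Vd = 39.00 / 16.8 = 2.321 mg/L
t = ln(C₀ / C) / k = ln(2.321 / 1.00) / 0.01560
  = ln(2.321) / 0.01560 = 0.8420 / 0.01560 = 53.97 h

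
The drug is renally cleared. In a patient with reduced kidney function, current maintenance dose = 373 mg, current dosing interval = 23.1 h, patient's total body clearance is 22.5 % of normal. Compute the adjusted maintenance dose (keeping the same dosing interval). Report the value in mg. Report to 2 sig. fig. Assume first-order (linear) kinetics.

84 mg

To keep the same average steady-state level, dosing rate must scale with clearance.
CL ratio = 22.5 / 100 = 0.2250
New dose (same interval) = 373 × 0.2250 = 83.93 mg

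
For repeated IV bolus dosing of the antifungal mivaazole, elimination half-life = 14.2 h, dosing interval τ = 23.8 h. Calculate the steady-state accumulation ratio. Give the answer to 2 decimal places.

k = ln2 / t½ = 0.693147 / 14.2 = 0.04881 h⁻¹
e^(−kτ) = e^(−0.04881 × 23.8) = 0.3130
Accumulation ratio R = 1 / (1 − e^(−kτ)) = 1 / (1 − 0.3130) = 1.456

1.46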